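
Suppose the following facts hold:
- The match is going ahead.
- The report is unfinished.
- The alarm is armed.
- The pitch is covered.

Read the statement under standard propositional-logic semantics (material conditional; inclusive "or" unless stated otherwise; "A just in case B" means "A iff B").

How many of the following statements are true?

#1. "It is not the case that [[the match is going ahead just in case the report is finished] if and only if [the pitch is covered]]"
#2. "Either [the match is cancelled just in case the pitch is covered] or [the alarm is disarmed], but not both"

1

Let P = "the match is cancelled" (False), Q = "the report is finished" (False), S = "the pitch is covered" (True), R = "the alarm is armed" (True).

#1: Formalization: not ((not P iff Q) iff S)

not P = not False = True
not P iff Q = True iff False = False
(not P iff Q) iff S = False iff True = False
not ((not P iff Q) iff S) = not False = True
So #1 is true.

#2: Parsed as (P iff S) xor not R

P iff S = False iff True = False
not R = not True = False
(P iff S) xor not R = False xor False = False
Hence #2 is false.

Count: 1.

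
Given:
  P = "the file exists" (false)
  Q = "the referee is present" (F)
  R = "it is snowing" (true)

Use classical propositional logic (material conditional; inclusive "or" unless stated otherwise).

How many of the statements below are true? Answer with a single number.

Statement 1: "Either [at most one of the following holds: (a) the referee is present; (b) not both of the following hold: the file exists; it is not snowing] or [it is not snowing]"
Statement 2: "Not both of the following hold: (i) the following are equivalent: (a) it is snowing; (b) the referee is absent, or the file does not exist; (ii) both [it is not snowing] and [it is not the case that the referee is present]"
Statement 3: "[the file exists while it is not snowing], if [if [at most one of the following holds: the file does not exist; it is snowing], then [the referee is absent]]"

2

Statement 1: In symbols: (Q ↑ (P ↑ ¬R)) ∨ ¬R

¬R = ¬T = F
P ↑ ¬R = F ↑ F = T
Q ↑ (P ↑ ¬R) = F ↑ T = T
¬R = ¬T = F
(Q ↑ (P ↑ ¬R)) ∨ ¬R = T ∨ F = T
Thus Statement 1 is true.

Statement 2: In symbols: (R ↔ (¬Q ∨ ¬P)) ↑ (¬R ∧ ¬Q)

¬Q = ¬F = T
¬P = ¬F = T
¬Q ∨ ¬P = T ∨ T = T
R ↔ (¬Q ∨ ¬P) = T ↔ T = T
¬R = ¬T = F
¬Q = ¬F = T
¬R ∧ ¬Q = F ∧ T = F
(R ↔ (¬Q ∨ ¬P)) ↑ (¬R ∧ ¬Q) = T ↑ F = T
Thus Statement 2 is true.

Statement 3: Parsed as ((¬P ↑ R) → ¬Q) → (P ∧ ¬R)

¬P = ¬F = T
¬P ↑ R = T ↑ T = F
¬Q = ¬F = T
(¬P ↑ R) → ¬Q = F → T = T
¬R = ¬T = F
P ∧ ¬R = F ∧ F = F
((¬P ↑ R) → ¬Q) → (P ∧ ¬R) = T → F = F
Hence Statement 3 is false.

2 of the 3 statements are true (Statement 1, Statement 2).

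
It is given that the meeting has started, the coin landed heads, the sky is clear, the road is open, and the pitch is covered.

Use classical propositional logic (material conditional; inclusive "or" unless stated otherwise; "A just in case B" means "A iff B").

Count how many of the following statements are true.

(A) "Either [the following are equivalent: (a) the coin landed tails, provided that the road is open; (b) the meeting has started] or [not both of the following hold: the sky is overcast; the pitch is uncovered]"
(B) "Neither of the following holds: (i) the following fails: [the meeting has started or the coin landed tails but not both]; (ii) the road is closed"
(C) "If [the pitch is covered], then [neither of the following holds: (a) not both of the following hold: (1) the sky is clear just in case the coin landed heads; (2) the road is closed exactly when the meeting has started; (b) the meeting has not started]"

2

Let L = "the road is closed" (False), D = "the coin landed heads" (True), G = "the meeting has started" (True), H = "the sky is overcast" (False), M = "the pitch is covered" (True).

(A): Parsed as ((not L -> not D) iff G) or (H nand not M)

not L = not False = True
not D = not True = False
not L -> not D = True -> False = False
(not L -> not D) iff G = False iff True = False
not M = not True = False
H nand not M = False nand False = True
((not L -> not D) iff G) or (H nand not M) = False or True = True
Thus (A) is true.

(B): In symbols: not (G xor not D) nor L

not D = not True = False
G xor not D = True xor False = True
not (G xor not D) = not True = False
not (G xor not D) nor L = False nor False = True
Thus (B) is true.

(C): In symbols: M -> (((not H iff D) nand (L iff G)) nor not G)

not H = not False = True
not H iff D = True iff True = True
L iff G = False iff True = False
(not H iff D) nand (L iff G) = True nand False = True
not G = not True = False
((not H iff D) nand (L iff G)) nor not G = True nor False = False
M -> (((not H iff D) nand (L iff G)) nor not G) = True -> False = False
Thus (C) is false.

Count: 2.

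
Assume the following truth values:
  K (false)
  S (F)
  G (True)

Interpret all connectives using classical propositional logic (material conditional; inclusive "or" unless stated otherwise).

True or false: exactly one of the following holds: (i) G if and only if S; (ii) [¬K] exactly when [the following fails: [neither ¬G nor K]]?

Values: G=T, S=F, K=F.
In symbols: (G ↔ S) ⊕ (¬K ↔ ¬(¬G ↓ K))

G ↔ S = T ↔ F = F
¬K = ¬F = T
¬G = ¬T = F
¬G ↓ K = F ↓ F = T
¬(¬G ↓ K) = ¬T = F
¬K ↔ ¬(¬G ↓ K) = T ↔ F = F
(G ↔ S) ⊕ (¬K ↔ ¬(¬G ↓ K)) = F ⊕ F = F

The statement is false.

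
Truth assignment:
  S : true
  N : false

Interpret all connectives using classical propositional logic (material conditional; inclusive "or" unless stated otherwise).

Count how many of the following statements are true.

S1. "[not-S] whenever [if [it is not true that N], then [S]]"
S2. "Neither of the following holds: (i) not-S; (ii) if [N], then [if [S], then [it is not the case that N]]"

S1: In symbols: (~N -> S) -> ~S

~N = ~F = T
~N -> S = T -> T = T
~S = ~T = F
(~N -> S) -> ~S = T -> F = F
Thus S1 is false.

S2: This is ~S nor (N -> (S -> ~N)).

~S = ~T = F
~N = ~F = T
S -> ~N = T -> T = T
N -> (S -> ~N) = F -> T = T
~S nor (N -> (S -> ~N)) = F nor T = F
Thus S2 is false.

True statements: 0 (none).

0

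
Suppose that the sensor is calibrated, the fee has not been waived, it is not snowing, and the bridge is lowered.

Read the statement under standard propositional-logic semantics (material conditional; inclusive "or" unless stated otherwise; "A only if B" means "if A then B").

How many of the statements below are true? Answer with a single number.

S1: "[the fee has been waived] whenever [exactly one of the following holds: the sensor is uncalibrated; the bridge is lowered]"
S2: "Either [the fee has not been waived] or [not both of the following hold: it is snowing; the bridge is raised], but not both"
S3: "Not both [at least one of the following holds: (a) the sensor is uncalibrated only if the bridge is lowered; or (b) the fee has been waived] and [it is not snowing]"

0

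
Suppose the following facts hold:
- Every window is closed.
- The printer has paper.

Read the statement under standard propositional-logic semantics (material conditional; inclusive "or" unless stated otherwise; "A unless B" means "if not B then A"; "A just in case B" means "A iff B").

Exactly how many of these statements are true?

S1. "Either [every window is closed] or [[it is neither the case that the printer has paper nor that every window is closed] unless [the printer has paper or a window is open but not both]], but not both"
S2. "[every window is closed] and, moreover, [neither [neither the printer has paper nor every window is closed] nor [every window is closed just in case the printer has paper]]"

0

Let P = "a window is open" (False), Q = "the printer has paper" (True).

S1: Parsed as not P xor ((Q nor not P) or (Q xor P))

not P = not False = True
not P = not False = True
Q nor not P = True nor True = False
Q xor P = True xor False = True
(Q nor not P) or (Q xor P) = False or True = True
not P xor ((Q nor not P) or (Q xor P)) = True xor True = False
So S1 is false.

S2: Parsed as not P and ((Q nor not P) nor (not P iff Q))

not P = not False = True
not P = not False = True
Q nor not P = True nor True = False
not P = not False = True
not P iff Q = True iff True = True
(Q nor not P) nor (not P iff Q) = False nor True = False
not P and ((Q nor not P) nor (not P iff Q)) = True and False = False
Hence S2 is false.

True statements: 0 (none).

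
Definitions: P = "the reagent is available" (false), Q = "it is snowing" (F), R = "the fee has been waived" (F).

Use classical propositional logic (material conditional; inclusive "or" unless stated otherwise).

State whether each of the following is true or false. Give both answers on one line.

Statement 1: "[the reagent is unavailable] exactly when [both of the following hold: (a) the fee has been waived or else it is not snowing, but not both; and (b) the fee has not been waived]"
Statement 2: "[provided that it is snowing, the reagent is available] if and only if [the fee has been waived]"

Statement 1: Formalization: not P iff ((R xor not Q) and not R)

not P = not False = True
not Q = not False = True
R xor not Q = False xor True = True
not R = not False = True
(R xor not Q) and not R = True and True = True
not P iff ((R xor not Q) and not R) = True iff True = True
Hence Statement 1 is true.

Statement 2: Parsed as (Q -> P) iff R

Q -> P = False -> False = True
(Q -> P) iff R = True iff False = False
So Statement 2 is false.

Statement 1 T / Statement 2 F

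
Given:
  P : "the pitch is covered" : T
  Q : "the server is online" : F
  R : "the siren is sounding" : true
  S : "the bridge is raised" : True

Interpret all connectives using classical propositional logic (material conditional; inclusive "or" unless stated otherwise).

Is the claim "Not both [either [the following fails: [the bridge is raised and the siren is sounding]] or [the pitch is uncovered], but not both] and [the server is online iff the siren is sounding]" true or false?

Formalization: (¬(S ∧ R) ⊕ ¬P) ↑ (Q ↔ R)

S ∧ R = T ∧ T = T
¬(S ∧ R) = ¬T = F
¬P = ¬T = F
¬(S ∧ R) ⊕ ¬P = F ⊕ F = F
Q ↔ R = F ↔ T = F
(¬(S ∧ R) ⊕ ¬P) ↑ (Q ↔ R) = F ↑ F = T

true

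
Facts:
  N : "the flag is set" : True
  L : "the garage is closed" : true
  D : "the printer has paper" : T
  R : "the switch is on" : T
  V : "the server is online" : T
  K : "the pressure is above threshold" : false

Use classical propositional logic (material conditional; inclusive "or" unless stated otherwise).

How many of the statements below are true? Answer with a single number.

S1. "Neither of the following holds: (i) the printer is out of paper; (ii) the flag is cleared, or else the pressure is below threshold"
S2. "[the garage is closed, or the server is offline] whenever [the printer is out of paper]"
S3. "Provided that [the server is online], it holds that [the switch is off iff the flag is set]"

S1: Parsed as not D nor (not N or not K)

not D = not True = False
not N = not True = False
not K = not False = True
not N or not K = False or True = True
not D nor (not N or not K) = False nor True = False
Thus S1 is false.

S2: Formalization: not D -> (L or not V)

not D = not True = False
not V = not True = False
L or not V = True or False = True
not D -> (L or not V) = False -> True = True
Hence S2 is true.

S3: In symbols: V -> (not R iff N)

not R = not True = False
not R iff N = False iff True = False
V -> (not R iff N) = True -> False = False
Hence S3 is false.

True statements: 1.

1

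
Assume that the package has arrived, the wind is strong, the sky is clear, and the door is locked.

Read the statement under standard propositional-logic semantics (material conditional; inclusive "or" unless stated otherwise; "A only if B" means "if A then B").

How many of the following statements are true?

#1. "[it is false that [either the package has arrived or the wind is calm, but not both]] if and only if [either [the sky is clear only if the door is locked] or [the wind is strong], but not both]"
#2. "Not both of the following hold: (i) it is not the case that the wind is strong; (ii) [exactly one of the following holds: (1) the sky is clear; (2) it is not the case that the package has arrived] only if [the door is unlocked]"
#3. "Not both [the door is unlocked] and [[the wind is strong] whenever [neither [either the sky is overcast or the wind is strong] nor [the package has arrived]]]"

Let P = "the package has arrived" (True), Q = "the wind is strong" (True), R = "the sky is overcast" (False), S = "the door is locked" (True).

#1: Parsed as not (P xor not Q) iff ((not R -> S) xor Q)

not Q = not True = False
P xor not Q = True xor False = True
not (P xor not Q) = not True = False
not R = not False = True
not R -> S = True -> True = True
(not R -> S) xor Q = True xor True = False
not (P xor not Q) iff ((not R -> S) xor Q) = False iff False = True
So #1 is true.

#2: This is not Q nand ((not R xor not P) -> not S).

not Q = not True = False
not R = not False = True
not P = not True = False
not R xor not P = True xor False = True
not S = not True = False
(not R xor not P) -> not S = True -> False = False
not Q nand ((not R xor not P) -> not S) = False nand False = True
Hence #2 is true.

#3: Formalization: not S nand (((R or Q) nor P) -> Q)

not S = not True = False
R or Q = False or True = True
(R or Q) nor P = True nor True = False
((R or Q) nor P) -> Q = False -> True = True
not S nand (((R or Q) nor P) -> Q) = False nand True = True
Thus #3 is true.

Count: 3.

3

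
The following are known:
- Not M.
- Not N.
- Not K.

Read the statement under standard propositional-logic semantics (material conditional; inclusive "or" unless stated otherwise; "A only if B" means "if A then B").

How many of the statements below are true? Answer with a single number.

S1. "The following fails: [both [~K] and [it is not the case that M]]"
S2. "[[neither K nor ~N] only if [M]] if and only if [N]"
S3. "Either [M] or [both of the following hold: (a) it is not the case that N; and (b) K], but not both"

0

S1: Formalization: ¬(¬K ∧ ¬M)

¬K = ¬F = T
¬M = ¬F = T
¬K ∧ ¬M = T ∧ T = T
¬(¬K ∧ ¬M) = ¬T = F
Hence S1 is false.

S2: This is ((K ↓ ¬N) → M) ↔ N.

¬N = ¬F = T
K ↓ ¬N = F ↓ T = F
(K ↓ ¬N) → M = F → F = T
((K ↓ ¬N) → M) ↔ N = T ↔ F = F
Hence S2 is false.

S3: Formalization: M ⊕ (¬N ∧ K)

¬N = ¬F = T
¬N ∧ K = T ∧ F = F
M ⊕ (¬N ∧ K) = F ⊕ F = F
Hence S3 is false.

True statements: 0 (none).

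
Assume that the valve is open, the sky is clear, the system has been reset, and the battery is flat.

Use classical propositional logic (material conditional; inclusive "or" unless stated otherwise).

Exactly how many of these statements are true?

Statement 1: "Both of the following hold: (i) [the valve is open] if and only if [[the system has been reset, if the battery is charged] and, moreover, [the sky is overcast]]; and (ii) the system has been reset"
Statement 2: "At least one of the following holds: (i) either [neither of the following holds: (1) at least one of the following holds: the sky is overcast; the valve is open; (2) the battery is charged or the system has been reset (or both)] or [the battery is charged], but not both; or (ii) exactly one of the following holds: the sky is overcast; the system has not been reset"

Let P = "the valve is open" (T), S = "the battery is charged" (F), R = "the system has been reset" (T), Q = "the sky is overcast" (F).

Statement 1: Parsed as (P ↔ ((S → R) ∧ Q)) ∧ R

S → R = F → T = T
(S → R) ∧ Q = T ∧ F = F
P ↔ ((S → R) ∧ Q) = T ↔ F = F
(P ↔ ((S → R) ∧ Q)) ∧ R = F ∧ T = F
So Statement 1 is false.

Statement 2: In symbols: (((Q ∨ P) ↓ (S ∨ R)) ⊕ S) ∨ (Q ⊕ ¬R)

Q ∨ P = F ∨ T = T
S ∨ R = F ∨ T = T
(Q ∨ P) ↓ (S ∨ R) = T ↓ T = F
((Q ∨ P) ↓ (S ∨ R)) ⊕ S = F ⊕ F = F
¬R = ¬T = F
Q ⊕ ¬R = F ⊕ F = F
(((Q ∨ P) ↓ (S ∨ R)) ⊕ S) ∨ (Q ⊕ ¬R) = F ∨ F = F
Thus Statement 2 is false.

0 of the 2 statements are true (none).

0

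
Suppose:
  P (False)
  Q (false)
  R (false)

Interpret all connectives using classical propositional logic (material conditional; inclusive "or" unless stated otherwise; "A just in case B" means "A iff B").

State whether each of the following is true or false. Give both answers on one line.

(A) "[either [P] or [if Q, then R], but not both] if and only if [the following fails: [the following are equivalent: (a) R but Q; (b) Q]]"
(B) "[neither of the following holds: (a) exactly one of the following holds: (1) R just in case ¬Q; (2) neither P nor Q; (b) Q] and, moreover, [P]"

(A) False / (B) False

(A): This is (P ⊕ (Q → R)) ↔ ¬((R ∧ Q) ↔ Q).

Q → R = F → F = T
P ⊕ (Q → R) = F ⊕ T = T
R ∧ Q = F ∧ F = F
(R ∧ Q) ↔ Q = F ↔ F = T
¬((R ∧ Q) ↔ Q) = ¬T = F
(P ⊕ (Q → R)) ↔ ¬((R ∧ Q) ↔ Q) = T ↔ F = F
Thus (A) is false.

(B): This is (((R ↔ ¬Q) ⊕ (P ↓ Q)) ↓ Q) ∧ P.

¬Q = ¬F = T
R ↔ ¬Q = F ↔ T = F
P ↓ Q = F ↓ F = T
(R ↔ ¬Q) ⊕ (P ↓ Q) = F ⊕ T = T
((R ↔ ¬Q) ⊕ (P ↓ Q)) ↓ Q = T ↓ F = F
(((R ↔ ¬Q) ⊕ (P ↓ Q)) ↓ Q) ∧ P = F ∧ F = F
So (B) is false.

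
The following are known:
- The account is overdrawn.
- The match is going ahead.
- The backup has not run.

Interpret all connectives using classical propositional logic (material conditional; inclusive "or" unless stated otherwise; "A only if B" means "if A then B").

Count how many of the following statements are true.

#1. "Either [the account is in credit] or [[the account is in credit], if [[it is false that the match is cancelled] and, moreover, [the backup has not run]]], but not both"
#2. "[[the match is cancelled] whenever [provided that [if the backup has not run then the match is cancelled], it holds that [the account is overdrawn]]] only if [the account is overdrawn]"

1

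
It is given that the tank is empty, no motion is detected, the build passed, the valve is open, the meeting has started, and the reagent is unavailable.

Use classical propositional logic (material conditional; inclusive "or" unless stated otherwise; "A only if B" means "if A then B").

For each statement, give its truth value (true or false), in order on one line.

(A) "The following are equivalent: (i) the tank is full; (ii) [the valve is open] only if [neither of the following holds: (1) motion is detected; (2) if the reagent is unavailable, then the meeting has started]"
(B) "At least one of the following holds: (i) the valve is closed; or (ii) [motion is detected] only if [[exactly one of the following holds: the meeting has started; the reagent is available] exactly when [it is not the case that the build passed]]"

(A) True; (B) True

Let M = "the tank is full" (F), N = "the valve is open" (T), S = "motion is detected" (F), G = "the reagent is available" (F), H = "the meeting has started" (T), K = "the build passed" (T).

(A): This is M <-> (N -> (S nor (~G -> H))).

~G = ~F = T
~G -> H = T -> T = T
S nor (~G -> H) = F nor T = F
N -> (S nor (~G -> H)) = T -> F = F
M <-> (N -> (S nor (~G -> H))) = F <-> F = T
So (A) is true.

(B): This is ~N | (S -> ((H xor G) <-> ~K)).

~N = ~T = F
H xor G = T xor F = T
~K = ~T = F
(H xor G) <-> ~K = T <-> F = F
S -> ((H xor G) <-> ~K) = F -> F = T
~N | (S -> ((H xor G) <-> ~K)) = F | T = T
So (B) is true.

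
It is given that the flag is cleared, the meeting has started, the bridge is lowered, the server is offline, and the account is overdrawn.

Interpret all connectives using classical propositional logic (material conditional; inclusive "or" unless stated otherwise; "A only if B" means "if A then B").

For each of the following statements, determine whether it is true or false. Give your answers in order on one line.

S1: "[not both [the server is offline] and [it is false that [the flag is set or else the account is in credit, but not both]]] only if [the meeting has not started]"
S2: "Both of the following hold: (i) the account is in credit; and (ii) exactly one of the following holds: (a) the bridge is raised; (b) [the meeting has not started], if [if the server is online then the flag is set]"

Let K = "the server is online" (F), D = "the flag is set" (F), N = "the account is overdrawn" (T), R = "the meeting has started" (T), V = "the bridge is raised" (F).

S1: This is (¬K ↑ ¬(D ⊕ ¬N)) → ¬R.

¬K = ¬F = T
¬N = ¬T = F
D ⊕ ¬N = F ⊕ F = F
¬(D ⊕ ¬N) = ¬F = T
¬K ↑ ¬(D ⊕ ¬N) = T ↑ T = F
¬R = ¬T = F
(¬K ↑ ¬(D ⊕ ¬N)) → ¬R = F → F = T
So S1 is true.

S2: In symbols: ¬N ∧ (V ⊕ ((K → D) → ¬R))

¬N = ¬T = F
K → D = F → F = T
¬R = ¬T = F
(K → D) → ¬R = T → F = F
V ⊕ ((K → D) → ¬R) = F ⊕ F = F
¬N ∧ (V ⊕ ((K → D) → ¬R)) = F ∧ F = F
So S2 is false.

S1 True / S2 False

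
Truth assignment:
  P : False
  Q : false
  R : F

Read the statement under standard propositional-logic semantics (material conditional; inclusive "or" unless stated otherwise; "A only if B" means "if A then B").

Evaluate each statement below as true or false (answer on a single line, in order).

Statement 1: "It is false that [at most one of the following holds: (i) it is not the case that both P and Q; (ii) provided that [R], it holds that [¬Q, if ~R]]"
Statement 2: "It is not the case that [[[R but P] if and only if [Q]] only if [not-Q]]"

Statement 1 true; Statement 2 false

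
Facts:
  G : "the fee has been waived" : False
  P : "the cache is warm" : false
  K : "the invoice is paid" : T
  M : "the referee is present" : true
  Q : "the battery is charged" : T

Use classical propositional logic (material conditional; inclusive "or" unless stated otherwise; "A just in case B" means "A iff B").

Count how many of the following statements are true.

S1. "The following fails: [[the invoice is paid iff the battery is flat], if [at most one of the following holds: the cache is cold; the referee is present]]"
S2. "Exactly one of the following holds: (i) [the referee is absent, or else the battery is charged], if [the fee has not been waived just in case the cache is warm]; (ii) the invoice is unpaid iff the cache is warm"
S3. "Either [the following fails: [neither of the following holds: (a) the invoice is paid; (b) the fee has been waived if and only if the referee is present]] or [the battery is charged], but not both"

S1: Parsed as ~((~P nand M) -> (K <-> ~Q))

~P = ~F = T
~P nand M = T nand T = F
~Q = ~T = F
K <-> ~Q = T <-> F = F
(~P nand M) -> (K <-> ~Q) = F -> F = T
~((~P nand M) -> (K <-> ~Q)) = ~T = F
So S1 is false.

S2: Parsed as ((~G <-> P) -> (~M | Q)) xor (~K <-> P)

~G = ~F = T
~G <-> P = T <-> F = F
~M = ~T = F
~M | Q = F | T = T
(~G <-> P) -> (~M | Q) = F -> T = T
~K = ~T = F
~K <-> P = F <-> F = T
((~G <-> P) -> (~M | Q)) xor (~K <-> P) = T xor T = F
So S2 is false.

S3: Formalization: ~(K nor (G <-> M)) xor Q

G <-> M = F <-> T = F
K nor (G <-> M) = T nor F = F
~(K nor (G <-> M)) = ~F = T
~(K nor (G <-> M)) xor Q = T xor T = F
Thus S3 is false.

True statements: 0 (none).

0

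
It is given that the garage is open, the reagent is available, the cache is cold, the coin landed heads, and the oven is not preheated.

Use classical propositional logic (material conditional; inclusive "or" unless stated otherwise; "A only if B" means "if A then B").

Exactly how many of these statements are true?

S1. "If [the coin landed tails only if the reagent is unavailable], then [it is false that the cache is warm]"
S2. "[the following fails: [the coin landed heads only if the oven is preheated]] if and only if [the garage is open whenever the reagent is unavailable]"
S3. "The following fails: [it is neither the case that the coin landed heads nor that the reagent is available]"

Let S = "the coin landed heads" (T), Q = "the reagent is available" (T), R = "the cache is warm" (F), U = "the oven is preheated" (F), P = "the garage is closed" (F).

S1: Parsed as (¬S → ¬Q) → ¬R

¬S = ¬T = F
¬Q = ¬T = F
¬S → ¬Q = F → F = T
¬R = ¬F = T
(¬S → ¬Q) → ¬R = T → T = T
Thus S1 is true.

S2: Parsed as ¬(S → U) ↔ (¬Q → ¬P)

S → U = T → F = F
¬(S → U) = ¬F = T
¬Q = ¬T = F
¬P = ¬F = T
¬Q → ¬P = F → T = T
¬(S → U) ↔ (¬Q → ¬P) = T ↔ T = T
Thus S2 is true.

S3: Formalization: ¬(S ↓ Q)

S ↓ Q = T ↓ T = F
¬(S ↓ Q) = ¬F = T
Hence S3 is true.

True statements: 3 (S1, S2, S3).

3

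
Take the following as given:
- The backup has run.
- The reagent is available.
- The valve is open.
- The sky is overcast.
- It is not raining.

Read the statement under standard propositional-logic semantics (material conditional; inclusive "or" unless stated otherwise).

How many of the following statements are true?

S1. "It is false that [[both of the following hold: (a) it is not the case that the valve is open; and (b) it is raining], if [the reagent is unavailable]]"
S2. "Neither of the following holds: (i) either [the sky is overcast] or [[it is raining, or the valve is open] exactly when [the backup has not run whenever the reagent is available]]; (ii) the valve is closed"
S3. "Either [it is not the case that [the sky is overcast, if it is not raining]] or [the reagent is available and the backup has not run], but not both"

0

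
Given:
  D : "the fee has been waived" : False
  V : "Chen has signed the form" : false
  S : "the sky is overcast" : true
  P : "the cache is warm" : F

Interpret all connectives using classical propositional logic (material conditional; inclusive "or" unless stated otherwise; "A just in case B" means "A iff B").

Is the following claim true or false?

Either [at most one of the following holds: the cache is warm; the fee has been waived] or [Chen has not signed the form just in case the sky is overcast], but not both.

Values: P=False, D=False, V=False, S=True.
Formalization: (P nand D) xor (not V iff S)

P nand D = False nand False = True
not V = not False = True
not V iff S = True iff True = True
(P nand D) xor (not V iff S) = True xor True = False

false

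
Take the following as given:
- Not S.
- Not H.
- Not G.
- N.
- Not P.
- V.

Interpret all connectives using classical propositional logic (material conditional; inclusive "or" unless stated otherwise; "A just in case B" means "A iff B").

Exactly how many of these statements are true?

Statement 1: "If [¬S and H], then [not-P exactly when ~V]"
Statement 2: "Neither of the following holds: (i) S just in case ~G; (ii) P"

2

Statement 1: Parsed as (~S & H) -> (~P <-> ~V)

~S = ~F = T
~S & H = T & F = F
~P = ~F = T
~V = ~T = F
~P <-> ~V = T <-> F = F
(~S & H) -> (~P <-> ~V) = F -> F = T
So Statement 1 is true.

Statement 2: Parsed as (S <-> ~G) nor P

~G = ~F = T
S <-> ~G = F <-> T = F
(S <-> ~G) nor P = F nor F = T
Thus Statement 2 is true.

True statements: 2 (Statement 1, Statement 2).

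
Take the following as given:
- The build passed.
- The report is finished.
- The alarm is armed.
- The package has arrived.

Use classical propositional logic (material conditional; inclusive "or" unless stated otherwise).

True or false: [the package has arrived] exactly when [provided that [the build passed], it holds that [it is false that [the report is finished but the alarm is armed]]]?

false

Let S = "the package has arrived" (True), P = "the build passed" (True), Q = "the report is finished" (True), R = "the alarm is armed" (True).
Formalization: S iff (P -> not (Q and R))

Q and R = True and True = True
not (Q and R) = not True = False
P -> not (Q and R) = True -> False = False
S iff (P -> not (Q and R)) = True iff False = False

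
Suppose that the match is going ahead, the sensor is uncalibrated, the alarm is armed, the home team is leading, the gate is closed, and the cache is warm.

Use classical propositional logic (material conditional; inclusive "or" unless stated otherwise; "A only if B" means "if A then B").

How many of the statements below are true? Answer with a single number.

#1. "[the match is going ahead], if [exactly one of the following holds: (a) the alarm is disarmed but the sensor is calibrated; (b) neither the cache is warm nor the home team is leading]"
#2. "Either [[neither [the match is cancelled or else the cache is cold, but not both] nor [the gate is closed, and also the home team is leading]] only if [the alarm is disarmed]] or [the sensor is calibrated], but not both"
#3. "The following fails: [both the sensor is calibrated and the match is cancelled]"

Let D = "the alarm is armed" (True), N = "the sensor is calibrated" (False), U = "the cache is warm" (True), V = "the home team is leading" (True), Q = "the match is cancelled" (False), K = "the gate is open" (False).

#1: This is ((not D and N) xor (U nor V)) -> not Q.

not D = not True = False
not D and N = False and False = False
U nor V = True nor True = False
(not D and N) xor (U nor V) = False xor False = False
not Q = not False = True
((not D and N) xor (U nor V)) -> not Q = False -> True = True
So #1 is true.

#2: Formalization: (((Q xor not U) nor (not K and V)) -> not D) xor N

not U = not True = False
Q xor not U = False xor False = False
not K = not False = True
not K and V = True and True = True
(Q xor not U) nor (not K and V) = False nor True = False
not D = not True = False
((Q xor not U) nor (not K and V)) -> not D = False -> False = True
(((Q xor not U) nor (not K and V)) -> not D) xor N = True xor False = True
So #2 is true.

#3: This is not (N and Q).

N and Q = False and False = False
not (N and Q) = not False = True
Hence #3 is true.

3 of the 3 statements are true.

3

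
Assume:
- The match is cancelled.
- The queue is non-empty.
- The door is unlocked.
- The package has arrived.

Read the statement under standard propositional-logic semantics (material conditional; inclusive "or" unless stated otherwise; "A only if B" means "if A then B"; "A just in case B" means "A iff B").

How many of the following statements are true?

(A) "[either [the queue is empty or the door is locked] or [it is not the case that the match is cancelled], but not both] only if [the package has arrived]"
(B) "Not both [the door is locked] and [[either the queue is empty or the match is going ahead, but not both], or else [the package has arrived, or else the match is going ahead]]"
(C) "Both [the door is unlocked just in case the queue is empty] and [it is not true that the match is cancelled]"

Let Q = "the queue is empty" (F), R = "the door is locked" (F), P = "the match is cancelled" (T), S = "the package has arrived" (T).

(A): In symbols: ((Q ∨ R) ⊕ ¬P) → S

Q ∨ R = F ∨ F = F
¬P = ¬T = F
(Q ∨ R) ⊕ ¬P = F ⊕ F = F
((Q ∨ R) ⊕ ¬P) → S = F → T = T
So (A) is true.

(B): Parsed as R ↑ ((Q ⊕ ¬P) ∨ (S ∨ ¬P))

¬P = ¬T = F
Q ⊕ ¬P = F ⊕ F = F
¬P = ¬T = F
S ∨ ¬P = T ∨ F = T
(Q ⊕ ¬P) ∨ (S ∨ ¬P) = F ∨ T = T
R ↑ ((Q ⊕ ¬P) ∨ (S ∨ ¬P)) = F ↑ T = T
So (B) is true.

(C): Parsed as (¬R ↔ Q) ∧ ¬P

¬R = ¬F = T
¬R ↔ Q = T ↔ F = F
¬P = ¬T = F
(¬R ↔ Q) ∧ ¬P = F ∧ F = F
Hence (C) is false.

2 of the 3 statements are true ((A), (B)).

2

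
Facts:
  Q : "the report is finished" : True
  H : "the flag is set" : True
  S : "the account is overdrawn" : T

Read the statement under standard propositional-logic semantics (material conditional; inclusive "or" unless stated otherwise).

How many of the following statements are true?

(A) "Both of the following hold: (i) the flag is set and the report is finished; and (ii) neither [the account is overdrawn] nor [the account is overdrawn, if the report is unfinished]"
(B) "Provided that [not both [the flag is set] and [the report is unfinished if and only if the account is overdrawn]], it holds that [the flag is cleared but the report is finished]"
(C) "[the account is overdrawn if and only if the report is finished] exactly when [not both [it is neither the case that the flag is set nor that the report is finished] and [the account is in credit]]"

(A): In symbols: (H & Q) & (S nor (~Q -> S))

H & Q = T & T = T
~Q = ~T = F
~Q -> S = F -> T = T
S nor (~Q -> S) = T nor T = F
(H & Q) & (S nor (~Q -> S)) = T & F = F
Thus (A) is false.

(B): Parsed as (H nand (~Q <-> S)) -> (~H & Q)

~Q = ~T = F
~Q <-> S = F <-> T = F
H nand (~Q <-> S) = T nand F = T
~H = ~T = F
~H & Q = F & T = F
(H nand (~Q <-> S)) -> (~H & Q) = T -> F = F
Thus (B) is false.

(C): Formalization: (S <-> Q) <-> ((H nor Q) nand ~S)

S <-> Q = T <-> T = T
H nor Q = T nor T = F
~S = ~T = F
(H nor Q) nand ~S = F nand F = T
(S <-> Q) <-> ((H nor Q) nand ~S) = T <-> T = T
Thus (C) is true.

Count: 1.

1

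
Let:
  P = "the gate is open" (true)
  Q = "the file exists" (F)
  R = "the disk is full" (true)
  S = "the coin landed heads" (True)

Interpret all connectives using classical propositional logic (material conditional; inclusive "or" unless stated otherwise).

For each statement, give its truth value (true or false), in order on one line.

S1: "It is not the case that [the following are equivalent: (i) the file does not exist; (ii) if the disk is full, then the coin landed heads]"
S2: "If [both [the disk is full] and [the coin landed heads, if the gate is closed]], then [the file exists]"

S1: This is ~(~Q <-> (R -> S)).

~Q = ~F = T
R -> S = T -> T = T
~Q <-> (R -> S) = T <-> T = T
~(~Q <-> (R -> S)) = ~T = F
Hence S1 is false.

S2: This is (R & (~P -> S)) -> Q.

~P = ~T = F
~P -> S = F -> T = T
R & (~P -> S) = T & T = T
(R & (~P -> S)) -> Q = T -> F = F
So S2 is false.

S1 False, S2 False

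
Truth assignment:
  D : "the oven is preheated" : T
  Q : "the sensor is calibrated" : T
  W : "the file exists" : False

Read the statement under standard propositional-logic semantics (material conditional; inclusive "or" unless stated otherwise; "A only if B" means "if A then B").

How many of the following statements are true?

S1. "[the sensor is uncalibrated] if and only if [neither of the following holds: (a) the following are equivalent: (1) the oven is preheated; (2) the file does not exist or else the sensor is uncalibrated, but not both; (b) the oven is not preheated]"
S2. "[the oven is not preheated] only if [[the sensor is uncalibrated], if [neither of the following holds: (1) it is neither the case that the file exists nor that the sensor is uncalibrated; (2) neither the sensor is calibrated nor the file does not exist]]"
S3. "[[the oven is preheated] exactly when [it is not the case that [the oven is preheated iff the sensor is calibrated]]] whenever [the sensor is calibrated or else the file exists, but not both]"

2

S1: This is not Q iff ((D iff (not W xor not Q)) nor not D).

not Q = not True = False
not W = not False = True
not Q = not True = False
not W xor not Q = True xor False = True
D iff (not W xor not Q) = True iff True = True
not D = not True = False
(D iff (not W xor not Q)) nor not D = True nor False = False
not Q iff ((D iff (not W xor not Q)) nor not D) = False iff False = True
So S1 is true.

S2: Formalization: not D -> (((W nor not Q) nor (Q nor not W)) -> not Q)

not D = not True = False
not Q = not True = False
W nor not Q = False nor False = True
not W = not False = True
Q nor not W = True nor True = False
(W nor not Q) nor (Q nor not W) = True nor False = False
not Q = not True = False
((W nor not Q) nor (Q nor not W)) -> not Q = False -> False = True
not D -> (((W nor not Q) nor (Q nor not W)) -> not Q) = False -> True = True
Hence S2 is true.

S3: Formalization: (Q xor W) -> (D iff not (D iff Q))

Q xor W = True xor False = True
D iff Q = True iff True = True
not (D iff Q) = not True = False
D iff not (D iff Q) = True iff False = False
(Q xor W) -> (D iff not (D iff Q)) = True -> False = False
So S3 is false.

2 of the 3 statements are true.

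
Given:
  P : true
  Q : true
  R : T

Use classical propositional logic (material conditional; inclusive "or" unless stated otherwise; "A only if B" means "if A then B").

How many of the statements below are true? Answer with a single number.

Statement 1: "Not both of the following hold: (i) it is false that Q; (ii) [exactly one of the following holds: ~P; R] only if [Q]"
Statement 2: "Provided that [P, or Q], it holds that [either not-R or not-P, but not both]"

1

Statement 1: Parsed as ~Q nand ((~P xor R) -> Q)

~Q = ~T = F
~P = ~T = F
~P xor R = F xor T = T
(~P xor R) -> Q = T -> T = T
~Q nand ((~P xor R) -> Q) = F nand T = T
Thus Statement 1 is true.

Statement 2: This is (P | Q) -> (~R xor ~P).

P | Q = T | T = T
~R = ~T = F
~P = ~T = F
~R xor ~P = F xor F = F
(P | Q) -> (~R xor ~P) = T -> F = F
Thus Statement 2 is false.

Count: 1.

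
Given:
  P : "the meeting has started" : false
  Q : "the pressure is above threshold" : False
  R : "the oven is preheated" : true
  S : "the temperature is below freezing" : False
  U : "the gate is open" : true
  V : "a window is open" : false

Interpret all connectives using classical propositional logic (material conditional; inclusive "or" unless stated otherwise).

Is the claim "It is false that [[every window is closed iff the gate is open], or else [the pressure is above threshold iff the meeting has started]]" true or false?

Values: V=F, U=T, Q=F, P=F.
Formalization: ~((~V <-> U) | (Q <-> P))

~V = ~F = T
~V <-> U = T <-> T = T
Q <-> P = F <-> F = T
(~V <-> U) | (Q <-> P) = T | T = T
~((~V <-> U) | (Q <-> P)) = ~T = F

False.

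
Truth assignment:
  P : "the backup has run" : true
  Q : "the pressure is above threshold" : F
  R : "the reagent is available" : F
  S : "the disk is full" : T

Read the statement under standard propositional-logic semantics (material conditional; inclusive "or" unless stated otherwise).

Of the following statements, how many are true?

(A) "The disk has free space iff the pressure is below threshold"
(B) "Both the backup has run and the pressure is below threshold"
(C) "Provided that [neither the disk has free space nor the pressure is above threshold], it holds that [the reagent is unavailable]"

2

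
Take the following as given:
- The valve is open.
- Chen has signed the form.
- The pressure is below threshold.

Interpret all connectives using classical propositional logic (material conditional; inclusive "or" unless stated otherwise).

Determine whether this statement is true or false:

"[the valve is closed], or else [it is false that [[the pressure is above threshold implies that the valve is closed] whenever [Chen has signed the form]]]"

False.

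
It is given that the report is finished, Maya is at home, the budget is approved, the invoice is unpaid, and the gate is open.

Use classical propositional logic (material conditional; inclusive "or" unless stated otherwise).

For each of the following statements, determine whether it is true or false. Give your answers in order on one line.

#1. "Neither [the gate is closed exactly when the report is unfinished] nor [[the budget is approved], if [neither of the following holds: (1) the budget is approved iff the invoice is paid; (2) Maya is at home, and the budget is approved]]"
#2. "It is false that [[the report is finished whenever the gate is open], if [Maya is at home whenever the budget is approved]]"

#1 F; #2 F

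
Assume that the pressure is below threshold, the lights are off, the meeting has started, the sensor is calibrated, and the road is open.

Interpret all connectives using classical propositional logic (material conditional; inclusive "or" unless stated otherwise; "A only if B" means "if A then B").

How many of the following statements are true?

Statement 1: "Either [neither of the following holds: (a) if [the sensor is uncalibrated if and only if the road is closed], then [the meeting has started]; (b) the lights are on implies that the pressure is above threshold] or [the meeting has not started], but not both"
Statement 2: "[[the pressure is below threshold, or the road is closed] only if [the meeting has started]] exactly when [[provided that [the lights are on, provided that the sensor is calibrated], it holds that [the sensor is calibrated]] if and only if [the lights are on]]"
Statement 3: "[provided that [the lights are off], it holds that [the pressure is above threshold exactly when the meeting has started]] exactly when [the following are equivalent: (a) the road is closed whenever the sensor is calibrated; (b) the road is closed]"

Let W = "the sensor is calibrated" (T), P = "the road is closed" (F), V = "the meeting has started" (T), S = "the lights are on" (F), H = "the pressure is above threshold" (F).

Statement 1: This is (((~W <-> P) -> V) nor (S -> H)) xor ~V.

~W = ~T = F
~W <-> P = F <-> F = T
(~W <-> P) -> V = T -> T = T
S -> H = F -> F = T
((~W <-> P) -> V) nor (S -> H) = T nor T = F
~V = ~T = F
(((~W <-> P) -> V) nor (S -> H)) xor ~V = F xor F = F
So Statement 1 is false.

Statement 2: This is ((~H | P) -> V) <-> (((W -> S) -> W) <-> S).

~H = ~F = T
~H | P = T | F = T
(~H | P) -> V = T -> T = T
W -> S = T -> F = F
(W -> S) -> W = F -> T = T
((W -> S) -> W) <-> S = T <-> F = F
((~H | P) -> V) <-> (((W -> S) -> W) <-> S) = T <-> F = F
Hence Statement 2 is false.

Statement 3: Parsed as (~S -> (H <-> V)) <-> ((W -> P) <-> P)

~S = ~F = T
H <-> V = F <-> T = F
~S -> (H <-> V) = T -> F = F
W -> P = T -> F = F
(W -> P) <-> P = F <-> F = T
(~S -> (H <-> V)) <-> ((W -> P) <-> P) = F <-> T = F
Thus Statement 3 is false.

True statements: 0 (none).

0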